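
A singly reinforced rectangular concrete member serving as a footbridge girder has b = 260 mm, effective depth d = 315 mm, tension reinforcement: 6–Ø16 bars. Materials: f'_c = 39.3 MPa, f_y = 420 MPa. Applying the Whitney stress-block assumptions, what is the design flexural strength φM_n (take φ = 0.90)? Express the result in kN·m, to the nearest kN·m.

A_s = 6 × 201 = 1206 mm².
T = A_s f_y = 1206 × 420 = 506520 N = 506.52 kN.
From C = T: a = T/(0.85 f'_c b) = 506520/(0.85 × 39.3 × 260) = 58.32 mm.
M_n = T(d − a/2) = 506.52 kN × (315 − 29.16) mm = 144.78 kN·m.
φM_n = 0.90 × 144.78 = 130.30 kN·m.

φM_n ≈ 130 kN·m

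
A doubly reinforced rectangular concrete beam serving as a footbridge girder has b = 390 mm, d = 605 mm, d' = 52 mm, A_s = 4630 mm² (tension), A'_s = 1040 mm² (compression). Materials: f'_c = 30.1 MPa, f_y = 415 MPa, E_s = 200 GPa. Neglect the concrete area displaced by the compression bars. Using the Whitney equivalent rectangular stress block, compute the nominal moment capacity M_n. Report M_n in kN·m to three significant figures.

M_n ≈ 1030 kN·m

Assume both tension and compression steel yield.
Net tension couple steel: A_s − A'_s = 3590 mm².
a = (A_s − A'_s) f_y / (0.85 f'_c b) = 1489850/(0.85 × 30.1 × 390) = 149.31 mm.
c = a/β₁ = 149.31/0.835 = 178.81 mm; ε'_s = 0.003(c − d')/c = 0.0021 ≥ f_y/E_s = 0.0021, so compression steel does yield.
M_n = (A_s − A'_s) f_y (d − a/2) + A'_s f_y (d − d') = [1489850 × (605 − 74.655) + 431600 × (605 − 52)] × 10⁻⁶ = 790.13 + 238.67 = 1028.80 kN·m.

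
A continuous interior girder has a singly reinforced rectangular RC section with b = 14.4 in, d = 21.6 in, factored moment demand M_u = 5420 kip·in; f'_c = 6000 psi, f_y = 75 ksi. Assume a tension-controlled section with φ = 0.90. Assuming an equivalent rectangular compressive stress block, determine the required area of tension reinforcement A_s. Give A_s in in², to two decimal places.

M_n = M_u/φ = 5420/0.90 = 6022.22 kip·in.
From M_n = 0.85 f'_c a b (d − a/2):
a = d − √(d² − 2M_n/(0.85 f'_c b)) = 21.6 − √(21.6² − 2 × 6022.22/(0.85 × 6 × 14.4)) = 4.206 in.
A_s = 0.85 f'_c a b / f_y = 0.85 × 6 × 4.206 × 14.4 / 75 = 4.119 in².

A_s ≈ 4.12 in²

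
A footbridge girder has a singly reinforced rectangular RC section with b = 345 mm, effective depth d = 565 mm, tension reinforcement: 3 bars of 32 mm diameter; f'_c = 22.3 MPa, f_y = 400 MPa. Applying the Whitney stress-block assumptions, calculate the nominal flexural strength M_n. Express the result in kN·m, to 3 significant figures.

M_n ≈ 474 kN·m

A_s = 3 × 804 = 2412 mm².
T = A_s f_y = 2412 × 400 = 964800 N = 964.8 kN.
From C = T: a = T/(0.85 f'_c b) = 964800/(0.85 × 22.3 × 345) = 147.53 mm.
M_n = T(d − a/2) = 964.8 kN × (565 − 73.765) mm = 473.94 kN·m.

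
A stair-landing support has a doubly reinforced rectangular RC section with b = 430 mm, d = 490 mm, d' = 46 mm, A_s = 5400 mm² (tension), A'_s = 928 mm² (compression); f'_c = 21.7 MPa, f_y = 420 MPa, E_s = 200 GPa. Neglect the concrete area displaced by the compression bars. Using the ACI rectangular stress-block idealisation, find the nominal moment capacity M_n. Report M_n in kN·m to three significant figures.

M_n ≈ 871 kN·m

Assume both tension and compression steel yield.
Net tension couple steel: A_s − A'_s = 4472 mm².
a = (A_s − A'_s) f_y / (0.85 f'_c b) = 1878240/(0.85 × 21.7 × 430) = 236.81 mm.
c = a/β₁ = 236.81/0.85 = 278.60 mm; ε'_s = 0.003(c − d')/c = 0.0025 ≥ f_y/E_s = 0.0021, so compression steel does yield.
M_n = (A_s − A'_s) f_y (d − a/2) + A'_s f_y (d − d') = [1878240 × (490 − 118.405) + 389760 × (490 − 46)] × 10⁻⁶ = 697.94 + 173.05 = 870.99 kN·m.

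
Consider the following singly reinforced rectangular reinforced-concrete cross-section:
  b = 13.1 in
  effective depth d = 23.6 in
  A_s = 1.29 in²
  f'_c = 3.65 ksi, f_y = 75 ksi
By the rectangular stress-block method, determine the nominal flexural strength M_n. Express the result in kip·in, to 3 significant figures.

T = A_s f_y = 1.29 × 75 = 96.75 kips.
a = T/(0.85 f'_c b) = 96.75/(0.85 × 3.65 × 13.1) = 2.380 in.
M_n = T(d − a/2) = 96.75 × (23.6 − 1.19) = 2168.2 kip·in.

M_n ≈ 2170 kip·in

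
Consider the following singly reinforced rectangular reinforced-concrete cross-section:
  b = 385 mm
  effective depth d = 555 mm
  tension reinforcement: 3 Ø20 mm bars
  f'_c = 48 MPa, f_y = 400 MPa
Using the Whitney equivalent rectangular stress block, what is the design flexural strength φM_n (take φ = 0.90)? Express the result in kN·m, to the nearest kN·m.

φM_n ≈ 184 kN·m

A_s = 3 × 314 = 942 mm².
T = A_s f_y = 942 × 400 = 376800 N = 376.8 kN.
From C = T: a = T/(0.85 f'_c b) = 376800/(0.85 × 48 × 385) = 23.99 mm.
M_n = T(d − a/2) = 376.8 kN × (555 − 11.995) mm = 204.60 kN·m.
φM_n = 0.90 × 204.60 = 184.14 kN·m.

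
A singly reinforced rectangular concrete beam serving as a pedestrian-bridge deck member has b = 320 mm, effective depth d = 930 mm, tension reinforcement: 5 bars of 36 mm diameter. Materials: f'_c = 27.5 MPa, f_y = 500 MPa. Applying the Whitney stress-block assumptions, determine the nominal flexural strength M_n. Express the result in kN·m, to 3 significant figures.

A_s = 5 × 1018 = 5090 mm².
T = A_s f_y = 5090 × 500 = 2545000 N = 2545 kN.
From C = T: a = T/(0.85 f'_c b) = 2545000/(0.85 × 27.5 × 320) = 340.24 mm.
M_n = T(d − a/2) = 2545 kN × (930 − 170.12) mm = 1933.89 kN·m.

M_n ≈ 1930 kN·m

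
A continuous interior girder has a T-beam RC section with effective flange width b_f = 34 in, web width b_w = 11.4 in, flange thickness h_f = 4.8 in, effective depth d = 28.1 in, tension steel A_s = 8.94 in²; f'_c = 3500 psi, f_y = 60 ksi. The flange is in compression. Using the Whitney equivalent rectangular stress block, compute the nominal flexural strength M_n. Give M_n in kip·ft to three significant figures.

Tension: T = A_s f_y = 8.94 × 60 = 536.4 kips.
Try a within the flange: a = T/(0.85 f'_c b_f) = 536.4/(0.85 × 3.5 × 34) = 5.303 in.
a = 5.303 > h_f = 4.8 in: the block extends into the web. Split into flange-overhang and web parts.
C_f = 0.85 f'_c (b_f − b_w) h_f = 0.85 × 3.5 × (34 − 11.4) × 4.8 = 322.7 kips.
Remaining web compression depth: a_w = (T − C_f)/(0.85 f'_c b_w) = (536.4 − 322.7)/(0.85 × 3.5 × 11.4) = 6.301 in.
M_n = C_f(d − h_f/2) + (T − C_f)(d − a_w/2) = 322.7 × (28.1 − 2.4) + 213.7 × (28.1 − 3.1505) = 8293.4 + 5331.7 = 13625.1 kip·in.
M_n = 13625.1/12 = 1135.43 kip·ft.

M_n ≈ 1140 kip·ft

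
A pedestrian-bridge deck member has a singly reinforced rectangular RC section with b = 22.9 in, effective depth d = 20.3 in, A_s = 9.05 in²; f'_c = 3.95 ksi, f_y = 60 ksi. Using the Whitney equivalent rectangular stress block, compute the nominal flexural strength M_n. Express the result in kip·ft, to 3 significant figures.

T = A_s f_y = 9.05 × 60 = 543 kips.
a = T/(0.85 f'_c b) = 543/(0.85 × 3.95 × 22.9) = 7.062 in.
M_n = T(d − a/2) = 543 × (20.3 − 3.531) = 9105.6 kip·in = 9105.6/12 = 758.80 kip·ft.

M_n ≈ 759 kip·ft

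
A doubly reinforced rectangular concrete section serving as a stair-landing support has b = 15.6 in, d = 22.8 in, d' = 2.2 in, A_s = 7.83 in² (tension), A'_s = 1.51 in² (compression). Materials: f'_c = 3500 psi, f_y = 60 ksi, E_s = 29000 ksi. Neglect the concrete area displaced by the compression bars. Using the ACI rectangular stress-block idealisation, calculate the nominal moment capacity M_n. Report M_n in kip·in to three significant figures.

Assume both steels yield.
a = (A_s − A'_s) f_y/(0.85 f'_c b) = (7.83 − 1.51) × 60/(0.85 × 3.5 × 15.6) = 8.171 in.
c = a/β₁ = 8.171/0.85 = 9.613 in; ε'_s = 0.003(c − d')/c = 0.0023 ≥ ε_y = 0.0021, so the compression steel yields.
M_n = (A_s − A'_s) f_y (d − a/2) + A'_s f_y (d − d') = 379.2 × (22.8 − 4.0855) + 90.6 × (22.8 − 2.2) = 7096.5 + 1866.4 = 8962.9 kip·in.

M_n ≈ 8960 kip·in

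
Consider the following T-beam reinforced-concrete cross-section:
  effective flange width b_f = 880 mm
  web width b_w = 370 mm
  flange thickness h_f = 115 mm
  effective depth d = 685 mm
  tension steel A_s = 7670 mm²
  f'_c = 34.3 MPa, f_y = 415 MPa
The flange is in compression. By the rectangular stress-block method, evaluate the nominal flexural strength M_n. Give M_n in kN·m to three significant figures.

M_n ≈ 1980 kN·m

Tension: T = A_s f_y = 7670 × 415 = 3183050 N.
Try a within the flange: a = T/(0.85 f'_c b_f) = 3183050/(0.85 × 34.3 × 880) = 124.06 mm.
a = 124.06 > h_f = 115 mm: the block extends into the web. Split into flange-overhang and web parts.
C_f = 0.85 f'_c (b_f − b_w) h_f = 0.85 × 34.3 × (880 − 370) × 115 = 1709941 N.
Remaining web compression depth: a_w = (T − C_f)/(0.85 f'_c b_w) = (3183050 − 1709941)/(0.85 × 34.3 × 370) = 136.56 mm.
M_n = C_f(d − h_f/2) + (T − C_f)(d − a_w/2) = 1709941 × (685 − 57.5) + 1473109 × (685 − 68.28) = 1072.99 + 908.50 = 1981.49 × 10⁶ N·mm.
M_n = 1981.49 kN·m.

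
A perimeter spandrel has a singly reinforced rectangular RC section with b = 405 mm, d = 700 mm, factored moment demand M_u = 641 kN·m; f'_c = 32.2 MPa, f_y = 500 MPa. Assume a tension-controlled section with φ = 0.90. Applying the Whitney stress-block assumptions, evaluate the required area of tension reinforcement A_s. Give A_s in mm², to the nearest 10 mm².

M_n = M_u/φ = 641/0.90 = 712.222 kN·m.
With M_n = 0.85 f'_c a b (d − a/2), solve the quadratic for a:
a = d − √(d² − 2M_n/(0.85 f'_c b)) = 700 − √(700² − 2 × 712.222×10⁶/(0.85 × 32.2 × 405)) = 98.75 mm.
A_s = 0.85 f'_c a b / f_y = 0.85 × 32.2 × 98.75 × 405 / 500 = 2189.3 mm².

A_s ≈ 2190 mm²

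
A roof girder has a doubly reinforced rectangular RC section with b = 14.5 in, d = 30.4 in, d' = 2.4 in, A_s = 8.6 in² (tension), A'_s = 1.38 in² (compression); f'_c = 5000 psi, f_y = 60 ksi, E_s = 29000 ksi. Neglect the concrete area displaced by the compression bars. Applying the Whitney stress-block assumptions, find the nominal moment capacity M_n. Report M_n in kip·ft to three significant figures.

M_n ≈ 1160 kip·ft

Assume both steels yield.
a = (A_s − A'_s) f_y/(0.85 f'_c b) = (8.6 − 1.38) × 60/(0.85 × 5 × 14.5) = 7.030 in.
c = a/β₁ = 7.030/0.8 = 8.788 in; ε'_s = 0.003(c − d')/c = 0.0022 ≥ ε_y = 0.0021, so the compression steel yields.
M_n = (A_s − A'_s) f_y (d − a/2) + A'_s f_y (d − d') = 433.2 × (30.4 − 3.515) + 82.8 × (30.4 − 2.4) = 11646.6 + 2318.4 = 13965.0 kip·in = 13965.0/12 = 1163.75 kip·ft.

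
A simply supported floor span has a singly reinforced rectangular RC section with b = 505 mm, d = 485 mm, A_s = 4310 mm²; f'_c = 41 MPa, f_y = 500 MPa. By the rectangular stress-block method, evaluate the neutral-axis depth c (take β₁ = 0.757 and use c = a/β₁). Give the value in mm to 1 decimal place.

T = A_s f_y = 4310 × 500 = 2155000 N = 2155 kN.
Setting C = 0.85 f'_c a b equal to T: a = 2155000/(0.85 × 41 × 505) = 122.448 mm.
With β₁ = 0.757, c = a/β₁ = 122.448/0.757 = 161.8 mm.

c ≈ 161.8 mm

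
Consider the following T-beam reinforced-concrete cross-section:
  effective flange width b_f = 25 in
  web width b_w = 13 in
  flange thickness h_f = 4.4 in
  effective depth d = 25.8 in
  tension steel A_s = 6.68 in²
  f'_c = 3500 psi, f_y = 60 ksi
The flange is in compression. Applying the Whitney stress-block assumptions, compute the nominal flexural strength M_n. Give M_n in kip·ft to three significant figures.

M_n ≈ 769 kip·ft

Tension: T = A_s f_y = 6.68 × 60 = 400.8 kips.
Try a within the flange: a = T/(0.85 f'_c b_f) = 400.8/(0.85 × 3.5 × 25) = 5.389 in.
a = 5.389 > h_f = 4.4 in: the block extends into the web. Split into flange-overhang and web parts.
C_f = 0.85 f'_c (b_f − b_w) h_f = 0.85 × 3.5 × (25 − 13) × 4.4 = 157.1 kips.
Remaining web compression depth: a_w = (T − C_f)/(0.85 f'_c b_w) = (400.8 − 157.1)/(0.85 × 3.5 × 13) = 6.301 in.
M_n = C_f(d − h_f/2) + (T − C_f)(d − a_w/2) = 157.1 × (25.8 − 2.2) + 243.7 × (25.8 − 3.1505) = 3707.6 + 5519.7 = 9227.3 kip·in.
M_n = 9227.3/12 = 768.94 kip·ft.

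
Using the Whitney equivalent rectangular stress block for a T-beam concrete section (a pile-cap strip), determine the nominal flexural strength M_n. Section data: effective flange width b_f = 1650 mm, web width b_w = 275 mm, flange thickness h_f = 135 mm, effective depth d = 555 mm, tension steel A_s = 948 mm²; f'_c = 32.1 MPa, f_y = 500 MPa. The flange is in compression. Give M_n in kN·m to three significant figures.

M_n ≈ 261 kN·m

Tension: T = A_s f_y = 948 × 500 = 474000 N.
Try a within the flange: a = T/(0.85 f'_c b_f) = 474000/(0.85 × 32.1 × 1650) = 10.53 mm.
Since a = 10.53 ≤ h_f = 135 mm, the stress block lies entirely in the flange; analyse as a rectangular beam of width b_f.
M_n = T(d − a/2) = 474000 × (555 − 5.265) = 260.57 × 10⁶ N·mm.
M_n = 260.57 kN·m.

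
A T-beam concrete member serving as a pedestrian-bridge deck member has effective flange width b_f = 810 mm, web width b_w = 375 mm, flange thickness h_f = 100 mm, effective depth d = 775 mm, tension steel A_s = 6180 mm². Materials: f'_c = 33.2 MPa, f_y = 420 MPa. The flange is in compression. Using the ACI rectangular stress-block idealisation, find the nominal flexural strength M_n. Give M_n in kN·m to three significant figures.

Tension: T = A_s f_y = 6180 × 420 = 2595600 N.
Try a within the flange: a = T/(0.85 f'_c b_f) = 2595600/(0.85 × 33.2 × 810) = 113.55 mm.
a = 113.55 > h_f = 100 mm: the block extends into the web. Split into flange-overhang and web parts.
C_f = 0.85 f'_c (b_f − b_w) h_f = 0.85 × 33.2 × (810 − 375) × 100 = 1227570 N.
Remaining web compression depth: a_w = (T − C_f)/(0.85 f'_c b_w) = (2595600 − 1227570)/(0.85 × 33.2 × 375) = 129.27 mm.
M_n = C_f(d − h_f/2) + (T − C_f)(d − a_w/2) = 1227570 × (775 − 50) + 1368030 × (775 − 64.635) = 889.99 + 971.80 = 1861.79 × 10⁶ N·mm.
M_n = 1861.79 kN·m.

M_n ≈ 1860 kN·m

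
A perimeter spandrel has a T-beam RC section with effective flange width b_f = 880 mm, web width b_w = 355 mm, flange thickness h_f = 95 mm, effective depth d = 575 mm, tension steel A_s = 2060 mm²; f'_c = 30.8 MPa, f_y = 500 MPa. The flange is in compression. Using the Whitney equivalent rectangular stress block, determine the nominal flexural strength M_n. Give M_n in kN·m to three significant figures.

Tension: T = A_s f_y = 2060 × 500 = 1030000 N.
Try a within the flange: a = T/(0.85 f'_c b_f) = 1030000/(0.85 × 30.8 × 880) = 44.71 mm.
Since a = 44.71 ≤ h_f = 95 mm, the stress block lies entirely in the flange; analyse as a rectangular beam of width b_f.
M_n = T(d − a/2) = 1030000 × (575 − 22.355) = 569.22 × 10⁶ N·mm.
M_n = 569.22 kN·m.

M_n ≈ 569 kN·m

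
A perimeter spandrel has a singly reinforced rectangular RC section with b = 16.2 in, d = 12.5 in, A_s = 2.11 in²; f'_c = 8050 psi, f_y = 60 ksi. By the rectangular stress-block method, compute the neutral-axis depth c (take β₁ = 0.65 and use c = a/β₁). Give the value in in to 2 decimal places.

c ≈ 1.76 in

T = A_s f_y = 2.11 × 60 = 126.6 kips.
a = T/(0.85 f'_c b) = 126.6/(0.85 × 8.05 × 16.2) = 1.1421 in.
With β₁ = 0.65, c = a/β₁ = 1.1421/0.65 = 1.76 in.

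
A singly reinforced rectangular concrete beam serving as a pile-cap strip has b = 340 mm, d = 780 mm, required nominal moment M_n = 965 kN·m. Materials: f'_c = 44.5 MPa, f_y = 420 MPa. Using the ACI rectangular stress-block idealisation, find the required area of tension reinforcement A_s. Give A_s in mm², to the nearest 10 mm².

A_s ≈ 3150 mm²

With M_n = 0.85 f'_c a b (d − a/2), solve the quadratic for a:
a = d − √(d² − 2M_n/(0.85 f'_c b)) = 780 − √(780² − 2 × 965×10⁶/(0.85 × 44.5 × 340)) = 103.00 mm.
A_s = 0.85 f'_c a b / f_y = 0.85 × 44.5 × 103.00 × 340 / 420 = 3153.9 mm².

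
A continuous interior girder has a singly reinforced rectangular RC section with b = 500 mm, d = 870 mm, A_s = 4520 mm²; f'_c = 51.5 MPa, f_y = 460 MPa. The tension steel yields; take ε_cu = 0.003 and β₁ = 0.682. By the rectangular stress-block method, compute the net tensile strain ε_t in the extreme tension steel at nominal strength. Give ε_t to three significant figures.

ε_t ≈ 0.0157

a = A_s f_y/(0.85 f'_c b) = 94.99 mm.
β₁ = 0.682, so c = a/β₁ = 94.99/0.682 = 139.28 mm.
From the linear strain diagram with ε_cu = 0.003: ε_t = 0.003 (d − c)/c = 0.003 × (870 − 139.28)/139.28 = 0.0157.
Since ε_t ≥ 0.005, the section is tension-controlled.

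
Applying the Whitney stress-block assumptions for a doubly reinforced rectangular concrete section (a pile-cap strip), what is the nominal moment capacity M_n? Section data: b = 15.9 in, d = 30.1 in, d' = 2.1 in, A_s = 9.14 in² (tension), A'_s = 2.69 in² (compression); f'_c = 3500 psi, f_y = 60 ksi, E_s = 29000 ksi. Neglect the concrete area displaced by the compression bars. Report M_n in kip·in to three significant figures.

Assume both steels yield.
a = (A_s − A'_s) f_y/(0.85 f'_c b) = (9.14 − 2.69) × 60/(0.85 × 3.5 × 15.9) = 8.181 in.
c = a/β₁ = 8.181/0.85 = 9.625 in; ε'_s = 0.003(c − d')/c = 0.0023 ≥ ε_y = 0.0021, so the compression steel yields.
M_n = (A_s − A'_s) f_y (d − a/2) + A'_s f_y (d − d') = 387 × (30.1 − 4.0905) + 161.4 × (30.1 − 2.1) = 10065.7 + 4519.2 = 14584.9 kip·in.

M_n ≈ 14600 kip·in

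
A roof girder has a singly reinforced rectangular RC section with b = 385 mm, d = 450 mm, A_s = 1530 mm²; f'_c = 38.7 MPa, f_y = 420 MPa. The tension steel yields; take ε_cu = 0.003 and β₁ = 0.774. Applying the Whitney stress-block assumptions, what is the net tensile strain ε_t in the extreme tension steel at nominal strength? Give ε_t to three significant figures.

a = A_s f_y/(0.85 f'_c b) = 50.74 mm.
β₁ = 0.774, so c = a/β₁ = 50.74/0.774 = 65.56 mm.
From the linear strain diagram with ε_cu = 0.003: ε_t = 0.003 (d − c)/c = 0.003 × (450 − 65.56)/65.56 = 0.0176.
Since ε_t ≥ 0.005, the section is tension-controlled.

ε_t ≈ 0.0176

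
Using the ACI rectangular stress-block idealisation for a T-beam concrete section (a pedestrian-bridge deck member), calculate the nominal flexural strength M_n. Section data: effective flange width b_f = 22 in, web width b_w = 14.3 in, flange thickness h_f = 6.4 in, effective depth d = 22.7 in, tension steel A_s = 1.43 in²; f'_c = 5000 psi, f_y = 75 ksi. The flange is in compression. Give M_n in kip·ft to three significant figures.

M_n ≈ 198 kip·ft

Tension: T = A_s f_y = 1.43 × 75 = 107.25 kips.
Try a within the flange: a = T/(0.85 f'_c b_f) = 107.25/(0.85 × 5 × 22) = 1.147 in.
Since a = 1.147 ≤ h_f = 6.4 in, the stress block lies entirely in the flange; analyse as a rectangular beam of width b_f.
M_n = T(d − a/2) = 107.25 × (22.7 − 0.5735) = 2373.1 kip·in.
M_n = 2373.1/12 = 197.76 kip·ft.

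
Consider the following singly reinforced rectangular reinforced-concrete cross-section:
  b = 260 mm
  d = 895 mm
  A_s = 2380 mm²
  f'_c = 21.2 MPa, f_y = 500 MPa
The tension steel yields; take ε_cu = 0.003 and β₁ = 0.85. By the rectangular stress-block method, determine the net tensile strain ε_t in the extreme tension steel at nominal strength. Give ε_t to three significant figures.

a = A_s f_y/(0.85 f'_c b) = 253.99 mm.
β₁ = 0.85, so c = a/β₁ = 253.99/0.85 = 298.81 mm.
From the linear strain diagram with ε_cu = 0.003: ε_t = 0.003 (d − c)/c = 0.003 × (895 − 298.81)/298.81 = 0.00599.
Since ε_t ≥ 0.005, the section is tension-controlled.

ε_t ≈ 0.00599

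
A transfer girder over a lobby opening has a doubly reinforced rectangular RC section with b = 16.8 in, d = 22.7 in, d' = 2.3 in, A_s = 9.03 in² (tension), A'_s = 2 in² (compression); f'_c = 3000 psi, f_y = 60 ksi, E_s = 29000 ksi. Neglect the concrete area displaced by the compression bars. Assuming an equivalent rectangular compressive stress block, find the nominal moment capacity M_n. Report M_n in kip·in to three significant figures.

M_n ≈ 9950 kip·in

Assume both steels yield.
a = (A_s − A'_s) f_y/(0.85 f'_c b) = (9.03 − 2) × 60/(0.85 × 3 × 16.8) = 9.846 in.
c = a/β₁ = 9.846/0.85 = 11.584 in; ε'_s = 0.003(c − d')/c = 0.0024 ≥ ε_y = 0.0021, so the compression steel yields.
M_n = (A_s − A'_s) f_y (d − a/2) + A'_s f_y (d − d') = 421.8 × (22.7 − 4.923) + 120 × (22.7 − 2.3) = 7498.3 + 2448.0 = 9946.3 kip·in.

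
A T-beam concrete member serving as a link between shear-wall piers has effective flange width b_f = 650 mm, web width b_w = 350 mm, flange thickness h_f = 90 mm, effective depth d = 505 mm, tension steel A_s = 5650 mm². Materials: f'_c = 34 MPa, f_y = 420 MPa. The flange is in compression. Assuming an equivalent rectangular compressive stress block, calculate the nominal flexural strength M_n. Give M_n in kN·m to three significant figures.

Tension: T = A_s f_y = 5650 × 420 = 2373000 N.
Try a within the flange: a = T/(0.85 f'_c b_f) = 2373000/(0.85 × 34 × 650) = 126.32 mm.
a = 126.32 > h_f = 90 mm: the block extends into the web. Split into flange-overhang and web parts.
C_f = 0.85 f'_c (b_f − b_w) h_f = 0.85 × 34 × (650 − 350) × 90 = 780300 N.
Remaining web compression depth: a_w = (T − C_f)/(0.85 f'_c b_w) = (2373000 − 780300)/(0.85 × 34 × 350) = 157.46 mm.
M_n = C_f(d − h_f/2) + (T − C_f)(d − a_w/2) = 780300 × (505 − 45) + 1592700 × (505 − 78.73) = 358.94 + 678.92 = 1037.86 × 10⁶ N·mm.
M_n = 1037.86 kN·m.

M_n ≈ 1040 kN·m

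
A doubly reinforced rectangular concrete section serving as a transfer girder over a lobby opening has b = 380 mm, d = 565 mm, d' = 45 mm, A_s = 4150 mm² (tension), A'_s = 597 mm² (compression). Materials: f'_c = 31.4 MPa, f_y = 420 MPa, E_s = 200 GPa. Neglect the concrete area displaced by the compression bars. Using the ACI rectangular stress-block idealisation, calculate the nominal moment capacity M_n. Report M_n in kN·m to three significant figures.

M_n ≈ 864 kN·m

Assume both tension and compression steel yield.
Net tension couple steel: A_s − A'_s = 3553 mm².
a = (A_s − A'_s) f_y / (0.85 f'_c b) = 1492260/(0.85 × 31.4 × 380) = 147.13 mm.
c = a/β₁ = 147.13/0.826 = 178.12 mm; ε'_s = 0.003(c − d')/c = 0.0022 ≥ f_y/E_s = 0.0021, so compression steel does yield.
M_n = (A_s − A'_s) f_y (d − a/2) + A'_s f_y (d − d') = [1492260 × (565 − 73.565) + 250740 × (565 − 45)] × 10⁻⁶ = 733.35 + 130.38 = 863.73 kN·m.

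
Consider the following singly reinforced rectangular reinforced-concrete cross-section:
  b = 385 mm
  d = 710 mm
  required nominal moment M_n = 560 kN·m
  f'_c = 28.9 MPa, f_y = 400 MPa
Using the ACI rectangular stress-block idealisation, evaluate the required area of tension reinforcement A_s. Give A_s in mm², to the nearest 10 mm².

A_s ≈ 2100 mm²

With M_n = 0.85 f'_c a b (d − a/2), solve the quadratic for a:
a = d − √(d² − 2M_n/(0.85 f'_c b)) = 710 − √(710² − 2 × 560×10⁶/(0.85 × 28.9 × 385)) = 88.97 mm.
A_s = 0.85 f'_c a b / f_y = 0.85 × 28.9 × 88.97 × 385 / 400 = 2103.6 mm².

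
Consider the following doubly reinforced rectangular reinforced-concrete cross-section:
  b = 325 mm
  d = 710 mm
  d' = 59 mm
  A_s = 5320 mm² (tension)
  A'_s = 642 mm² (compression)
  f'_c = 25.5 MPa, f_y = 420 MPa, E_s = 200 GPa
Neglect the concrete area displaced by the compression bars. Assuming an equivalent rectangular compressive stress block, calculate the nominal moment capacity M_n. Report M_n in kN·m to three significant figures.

Assume both tension and compression steel yield.
Net tension couple steel: A_s − A'_s = 4678 mm².
a = (A_s − A'_s) f_y / (0.85 f'_c b) = 1964760/(0.85 × 25.5 × 325) = 278.91 mm.
c = a/β₁ = 278.91/0.85 = 328.13 mm; ε'_s = 0.003(c − d')/c = 0.0025 ≥ f_y/E_s = 0.0021, so compression steel does yield.
M_n = (A_s − A'_s) f_y (d − a/2) + A'_s f_y (d − d') = [1964760 × (710 − 139.455) + 269640 × (710 − 59)] × 10⁻⁶ = 1120.98 + 175.54 = 1296.52 kN·m.

M_n ≈ 1300 kN·m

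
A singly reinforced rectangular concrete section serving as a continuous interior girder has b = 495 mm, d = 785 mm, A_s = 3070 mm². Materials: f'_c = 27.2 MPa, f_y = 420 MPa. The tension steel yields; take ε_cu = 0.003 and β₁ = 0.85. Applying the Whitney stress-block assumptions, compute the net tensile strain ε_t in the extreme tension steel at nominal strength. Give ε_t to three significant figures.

ε_t ≈ 0.0148

a = A_s f_y/(0.85 f'_c b) = 112.67 mm.
β₁ = 0.85, so c = a/β₁ = 112.67/0.85 = 132.55 mm.
From the linear strain diagram with ε_cu = 0.003: ε_t = 0.003 (d − c)/c = 0.003 × (785 − 132.55)/132.55 = 0.0148.
Since ε_t ≥ 0.005, the section is tension-controlled.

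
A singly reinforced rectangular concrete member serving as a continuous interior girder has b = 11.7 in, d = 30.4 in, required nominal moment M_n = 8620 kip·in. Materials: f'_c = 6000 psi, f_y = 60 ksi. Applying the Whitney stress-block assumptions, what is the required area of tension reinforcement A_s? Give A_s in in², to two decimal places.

A_s ≈ 5.17 in²

From M_n = 0.85 f'_c a b (d − a/2):
a = d − √(d² − 2M_n/(0.85 f'_c b)) = 30.4 − √(30.4² − 2 × 8620/(0.85 × 6 × 11.7)) = 5.196 in.
A_s = 0.85 f'_c a b / f_y = 0.85 × 6 × 5.196 × 11.7 / 60 = 5.167 in².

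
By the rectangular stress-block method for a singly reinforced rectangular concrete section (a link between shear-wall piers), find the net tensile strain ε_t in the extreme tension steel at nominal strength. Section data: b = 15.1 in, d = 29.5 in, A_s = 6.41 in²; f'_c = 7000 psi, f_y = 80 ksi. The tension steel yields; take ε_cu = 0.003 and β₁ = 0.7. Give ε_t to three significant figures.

a = A_s f_y/(0.85 f'_c b) = 5.708 in.
β₁ = 0.7, so c = a/β₁ = 5.708/0.7 = 8.154 in.
From the linear strain diagram with ε_cu = 0.003: ε_t = 0.003 (d − c)/c = 0.003 × (29.5 − 8.154)/8.154 = 0.00785.
Since ε_t ≥ 0.005, the section is tension-controlled.

ε_t ≈ 0.00785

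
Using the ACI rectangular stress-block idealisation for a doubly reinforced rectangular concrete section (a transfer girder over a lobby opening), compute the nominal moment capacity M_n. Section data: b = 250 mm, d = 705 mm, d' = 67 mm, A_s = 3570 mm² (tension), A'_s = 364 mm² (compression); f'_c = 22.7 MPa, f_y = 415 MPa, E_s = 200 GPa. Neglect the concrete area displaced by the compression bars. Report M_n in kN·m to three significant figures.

M_n ≈ 851 kN·m

Assume both tension and compression steel yield.
Net tension couple steel: A_s − A'_s = 3206 mm².
a = (A_s − A'_s) f_y / (0.85 f'_c b) = 1330490/(0.85 × 22.7 × 250) = 275.82 mm.
c = a/β₁ = 275.82/0.85 = 324.49 mm; ε'_s = 0.003(c − d')/c = 0.0024 ≥ f_y/E_s = 0.0021, so compression steel does yield.
M_n = (A_s − A'_s) f_y (d − a/2) + A'_s f_y (d − d') = [1330490 × (705 − 137.91) + 151060 × (705 − 67)] × 10⁻⁶ = 754.51 + 96.38 = 850.89 kN·m.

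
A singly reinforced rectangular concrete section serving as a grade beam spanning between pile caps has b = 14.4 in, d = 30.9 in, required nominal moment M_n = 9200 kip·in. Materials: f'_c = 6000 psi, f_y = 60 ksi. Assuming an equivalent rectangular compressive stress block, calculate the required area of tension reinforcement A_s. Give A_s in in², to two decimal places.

A_s ≈ 5.34 in²

From M_n = 0.85 f'_c a b (d − a/2):
a = d − √(d² − 2M_n/(0.85 f'_c b)) = 30.9 − √(30.9² − 2 × 9200/(0.85 × 6 × 14.4)) = 4.362 in.
A_s = 0.85 f'_c a b / f_y = 0.85 × 6 × 4.362 × 14.4 / 60 = 5.339 in².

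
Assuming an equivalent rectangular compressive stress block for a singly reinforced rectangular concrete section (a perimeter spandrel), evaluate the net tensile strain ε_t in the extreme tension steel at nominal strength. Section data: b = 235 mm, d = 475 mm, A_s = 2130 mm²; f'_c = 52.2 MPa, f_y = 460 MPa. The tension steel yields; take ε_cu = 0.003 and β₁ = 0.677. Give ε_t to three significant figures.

ε_t ≈ 0.00727

a = A_s f_y/(0.85 f'_c b) = 93.97 mm.
β₁ = 0.677, so c = a/β₁ = 93.97/0.677 = 138.80 mm.
From the linear strain diagram with ε_cu = 0.003: ε_t = 0.003 (d − c)/c = 0.003 × (475 − 138.80)/138.80 = 0.00727.
Since ε_t ≥ 0.005, the section is tension-controlled.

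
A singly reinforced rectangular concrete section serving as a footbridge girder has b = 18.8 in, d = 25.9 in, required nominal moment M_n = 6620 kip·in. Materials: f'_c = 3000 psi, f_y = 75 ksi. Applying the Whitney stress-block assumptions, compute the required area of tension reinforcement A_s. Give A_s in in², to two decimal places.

From M_n = 0.85 f'_c a b (d − a/2):
a = d − √(d² − 2M_n/(0.85 f'_c b)) = 25.9 − √(25.9² − 2 × 6620/(0.85 × 3 × 18.8)) = 6.035 in.
A_s = 0.85 f'_c a b / f_y = 0.85 × 3 × 6.035 × 18.8 / 75 = 3.858 in².

A_s ≈ 3.86 in²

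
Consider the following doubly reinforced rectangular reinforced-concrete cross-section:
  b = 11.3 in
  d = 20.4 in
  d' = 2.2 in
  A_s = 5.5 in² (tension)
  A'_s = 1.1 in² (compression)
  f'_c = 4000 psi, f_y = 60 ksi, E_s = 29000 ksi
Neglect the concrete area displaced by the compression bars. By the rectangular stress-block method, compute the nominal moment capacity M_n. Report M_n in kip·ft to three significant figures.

M_n ≈ 473 kip·ft

Assume both steels yield.
a = (A_s − A'_s) f_y/(0.85 f'_c b) = (5.5 − 1.1) × 60/(0.85 × 4 × 11.3) = 6.871 in.
c = a/β₁ = 6.871/0.85 = 8.084 in; ε'_s = 0.003(c − d')/c = 0.0022 ≥ ε_y = 0.0021, so the compression steel yields.
M_n = (A_s − A'_s) f_y (d − a/2) + A'_s f_y (d − d') = 264 × (20.4 − 3.4355) + 66 × (20.4 − 2.2) = 4478.6 + 1201.2 = 5679.8 kip·in = 5679.8/12 = 473.32 kip·ft.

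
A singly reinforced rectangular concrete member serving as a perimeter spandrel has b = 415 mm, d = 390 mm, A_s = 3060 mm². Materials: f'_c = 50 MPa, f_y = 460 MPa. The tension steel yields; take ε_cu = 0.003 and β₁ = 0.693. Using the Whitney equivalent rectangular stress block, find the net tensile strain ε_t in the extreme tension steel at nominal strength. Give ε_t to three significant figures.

a = A_s f_y/(0.85 f'_c b) = 79.81 mm.
β₁ = 0.693, so c = a/β₁ = 79.81/0.693 = 115.17 mm.
From the linear strain diagram with ε_cu = 0.003: ε_t = 0.003 (d − c)/c = 0.003 × (390 − 115.17)/115.17 = 0.00716.
Since ε_t ≥ 0.005, the section is tension-controlled.

ε_t ≈ 0.00716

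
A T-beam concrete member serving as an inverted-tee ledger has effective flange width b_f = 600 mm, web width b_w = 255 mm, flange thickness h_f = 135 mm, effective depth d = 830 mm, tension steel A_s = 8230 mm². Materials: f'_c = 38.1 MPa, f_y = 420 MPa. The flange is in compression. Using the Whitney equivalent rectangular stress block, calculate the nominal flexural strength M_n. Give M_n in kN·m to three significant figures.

M_n ≈ 2540 kN·m

Tension: T = A_s f_y = 8230 × 420 = 3456600 N.
Try a within the flange: a = T/(0.85 f'_c b_f) = 3456600/(0.85 × 38.1 × 600) = 177.89 mm.
a = 177.89 > h_f = 135 mm: the block extends into the web. Split into flange-overhang and web parts.
C_f = 0.85 f'_c (b_f − b_w) h_f = 0.85 × 38.1 × (600 − 255) × 135 = 1508331 N.
Remaining web compression depth: a_w = (T − C_f)/(0.85 f'_c b_w) = (3456600 − 1508331)/(0.85 × 38.1 × 255) = 235.92 mm.
M_n = C_f(d − h_f/2) + (T − C_f)(d − a_w/2) = 1508331 × (830 − 67.5) + 1948269 × (830 − 117.96) = 1150.10 + 1387.25 = 2537.35 × 10⁶ N·mm.
M_n = 2537.35 kN·m.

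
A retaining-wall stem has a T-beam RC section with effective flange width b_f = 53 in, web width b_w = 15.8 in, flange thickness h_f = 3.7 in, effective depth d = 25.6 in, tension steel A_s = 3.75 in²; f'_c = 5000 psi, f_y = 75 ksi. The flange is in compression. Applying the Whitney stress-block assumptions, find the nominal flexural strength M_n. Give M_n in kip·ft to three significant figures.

M_n ≈ 585 kip·ft

Tension: T = A_s f_y = 3.75 × 75 = 281.25 kips.
Try a within the flange: a = T/(0.85 f'_c b_f) = 281.25/(0.85 × 5 × 53) = 1.249 in.
Since a = 1.249 ≤ h_f = 3.7 in, the stress block lies entirely in the flange; analyse as a rectangular beam of width b_f.
M_n = T(d − a/2) = 281.25 × (25.6 − 0.6245) = 7024.4 kip·in.
M_n = 7024.4/12 = 585.37 kip·ft.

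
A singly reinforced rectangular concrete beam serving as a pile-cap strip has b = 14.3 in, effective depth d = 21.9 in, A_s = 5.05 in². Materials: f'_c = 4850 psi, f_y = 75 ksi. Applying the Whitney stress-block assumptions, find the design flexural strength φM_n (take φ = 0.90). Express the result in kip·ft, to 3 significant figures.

φM_n ≈ 531 kip·ft

T = A_s f_y = 5.05 × 75 = 378.75 kips.
a = T/(0.85 f'_c b) = 378.75/(0.85 × 4.85 × 14.3) = 6.425 in.
M_n = T(d − a/2) = 378.75 × (21.9 − 3.2125) = 7077.9 kip·in = 7077.9/12 = 589.83 kip·ft.
φM_n = 0.90 × 589.83 = 530.85 kip·ft.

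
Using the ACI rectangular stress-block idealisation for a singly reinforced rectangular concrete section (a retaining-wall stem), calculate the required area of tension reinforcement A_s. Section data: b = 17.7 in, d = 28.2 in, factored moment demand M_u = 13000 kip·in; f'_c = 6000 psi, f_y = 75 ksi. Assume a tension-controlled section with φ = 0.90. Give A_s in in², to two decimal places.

A_s ≈ 7.70 in²

M_n = M_u/φ = 13000/0.90 = 14444.4 kip·in.
From M_n = 0.85 f'_c a b (d − a/2):
a = d − √(d² − 2M_n/(0.85 f'_c b)) = 28.2 − √(28.2² − 2 × 14444.4/(0.85 × 6 × 17.7)) = 6.401 in.
A_s = 0.85 f'_c a b / f_y = 0.85 × 6 × 6.401 × 17.7 / 75 = 7.704 in².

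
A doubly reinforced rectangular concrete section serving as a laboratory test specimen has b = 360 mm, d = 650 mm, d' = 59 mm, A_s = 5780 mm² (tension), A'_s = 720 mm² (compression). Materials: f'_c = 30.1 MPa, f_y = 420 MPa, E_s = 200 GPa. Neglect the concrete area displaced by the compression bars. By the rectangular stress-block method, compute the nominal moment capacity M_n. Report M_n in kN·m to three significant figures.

M_n ≈ 1310 kN·m

Assume both tension and compression steel yield.
Net tension couple steel: A_s − A'_s = 5060 mm².
a = (A_s − A'_s) f_y / (0.85 f'_c b) = 2125200/(0.85 × 30.1 × 360) = 230.73 mm.
c = a/β₁ = 230.73/0.835 = 276.32 mm; ε'_s = 0.003(c − d')/c = 0.0024 ≥ f_y/E_s = 0.0021, so compression steel does yield.
M_n = (A_s − A'_s) f_y (d − a/2) + A'_s f_y (d − d') = [2125200 × (650 − 115.365) + 302400 × (650 − 59)] × 10⁻⁶ = 1136.21 + 178.72 = 1314.93 kN·m.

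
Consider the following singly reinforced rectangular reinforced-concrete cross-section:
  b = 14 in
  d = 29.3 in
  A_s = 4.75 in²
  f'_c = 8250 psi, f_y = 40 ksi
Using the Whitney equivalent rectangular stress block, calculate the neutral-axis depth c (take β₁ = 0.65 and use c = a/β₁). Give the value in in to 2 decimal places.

c ≈ 2.98 in

T = A_s f_y = 4.75 × 40 = 190 kips.
a = T/(0.85 f'_c b) = 190/(0.85 × 8.25 × 14) = 1.9353 in.
With β₁ = 0.65, c = a/β₁ = 1.9353/0.65 = 2.98 in.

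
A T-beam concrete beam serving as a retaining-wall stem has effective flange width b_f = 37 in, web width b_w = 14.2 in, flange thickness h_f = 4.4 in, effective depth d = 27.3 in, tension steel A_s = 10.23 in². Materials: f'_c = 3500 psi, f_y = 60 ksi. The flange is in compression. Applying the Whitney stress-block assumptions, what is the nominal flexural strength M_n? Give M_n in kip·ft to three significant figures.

M_n ≈ 1240 kip·ft

Tension: T = A_s f_y = 10.23 × 60 = 613.8 kips.
Try a within the flange: a = T/(0.85 f'_c b_f) = 613.8/(0.85 × 3.5 × 37) = 5.576 in.
a = 5.576 > h_f = 4.4 in: the block extends into the web. Split into flange-overhang and web parts.
C_f = 0.85 f'_c (b_f − b_w) h_f = 0.85 × 3.5 × (37 − 14.2) × 4.4 = 298.5 kips.
Remaining web compression depth: a_w = (T − C_f)/(0.85 f'_c b_w) = (613.8 − 298.5)/(0.85 × 3.5 × 14.2) = 7.464 in.
M_n = C_f(d − h_f/2) + (T − C_f)(d − a_w/2) = 298.5 × (27.3 − 2.2) + 315.3 × (27.3 − 3.732) = 7492.4 + 7431.0 = 14923.4 kip·in.
M_n = 14923.4/12 = 1243.62 kip·ft.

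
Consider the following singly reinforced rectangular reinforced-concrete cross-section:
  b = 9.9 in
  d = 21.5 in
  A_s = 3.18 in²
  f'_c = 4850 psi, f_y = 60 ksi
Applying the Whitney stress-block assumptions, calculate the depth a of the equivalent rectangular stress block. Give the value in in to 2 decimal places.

T = A_s f_y = 3.18 × 60 = 190.8 kips.
a = T/(0.85 f'_c b) = 190.8/(0.85 × 4.85 × 9.9) = 4.68 in.

a ≈ 4.68 in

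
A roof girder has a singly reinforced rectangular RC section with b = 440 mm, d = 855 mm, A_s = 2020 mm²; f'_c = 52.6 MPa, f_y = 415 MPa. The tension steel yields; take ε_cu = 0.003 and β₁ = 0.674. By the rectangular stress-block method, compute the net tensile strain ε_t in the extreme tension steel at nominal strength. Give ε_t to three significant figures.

a = A_s f_y/(0.85 f'_c b) = 42.61 mm.
β₁ = 0.674, so c = a/β₁ = 42.61/0.674 = 63.22 mm.
From the linear strain diagram with ε_cu = 0.003: ε_t = 0.003 (d − c)/c = 0.003 × (855 − 63.22)/63.22 = 0.0376.
Since ε_t ≥ 0.005, the section is tension-controlled.

ε_t ≈ 0.0376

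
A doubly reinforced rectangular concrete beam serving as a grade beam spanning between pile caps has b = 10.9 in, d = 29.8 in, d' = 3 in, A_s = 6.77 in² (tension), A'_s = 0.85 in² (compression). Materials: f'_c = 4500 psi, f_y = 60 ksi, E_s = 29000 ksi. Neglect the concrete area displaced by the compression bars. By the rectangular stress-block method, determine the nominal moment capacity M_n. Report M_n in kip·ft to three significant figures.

M_n ≈ 870 kip·ft

Assume both steels yield.
a = (A_s − A'_s) f_y/(0.85 f'_c b) = (6.77 − 0.85) × 60/(0.85 × 4.5 × 10.9) = 8.520 in.
c = a/β₁ = 8.520/0.825 = 10.327 in; ε'_s = 0.003(c − d')/c = 0.0021 ≥ ε_y = 0.0021, so the compression steel yields.
M_n = (A_s − A'_s) f_y (d − a/2) + A'_s f_y (d − d') = 355.2 × (29.8 − 4.26) + 51 × (29.8 − 3) = 9071.8 + 1366.8 = 10438.6 kip·in = 10438.6/12 = 869.88 kip·ft.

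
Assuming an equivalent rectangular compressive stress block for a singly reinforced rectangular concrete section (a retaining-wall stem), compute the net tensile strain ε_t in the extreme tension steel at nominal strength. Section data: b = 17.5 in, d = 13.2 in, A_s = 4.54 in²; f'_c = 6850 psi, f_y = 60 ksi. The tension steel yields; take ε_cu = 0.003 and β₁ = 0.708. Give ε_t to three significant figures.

a = A_s f_y/(0.85 f'_c b) = 2.673 in.
β₁ = 0.708, so c = a/β₁ = 2.673/0.708 = 3.775 in.
From the linear strain diagram with ε_cu = 0.003: ε_t = 0.003 (d − c)/c = 0.003 × (13.2 − 3.775)/3.775 = 0.00749.
Since ε_t ≥ 0.005, the section is tension-controlled.

ε_t ≈ 0.00749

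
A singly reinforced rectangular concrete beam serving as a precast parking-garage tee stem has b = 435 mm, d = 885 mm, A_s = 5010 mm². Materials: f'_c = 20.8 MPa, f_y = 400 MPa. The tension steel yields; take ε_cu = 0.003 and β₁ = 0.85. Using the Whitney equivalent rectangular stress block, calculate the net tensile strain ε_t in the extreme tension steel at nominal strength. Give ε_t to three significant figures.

ε_t ≈ 0.00566

a = A_s f_y/(0.85 f'_c b) = 260.57 mm.
β₁ = 0.85, so c = a/β₁ = 260.57/0.85 = 306.55 mm.
From the linear strain diagram with ε_cu = 0.003: ε_t = 0.003 (d − c)/c = 0.003 × (885 − 306.55)/306.55 = 0.00566.
Since ε_t ≥ 0.005, the section is tension-controlled.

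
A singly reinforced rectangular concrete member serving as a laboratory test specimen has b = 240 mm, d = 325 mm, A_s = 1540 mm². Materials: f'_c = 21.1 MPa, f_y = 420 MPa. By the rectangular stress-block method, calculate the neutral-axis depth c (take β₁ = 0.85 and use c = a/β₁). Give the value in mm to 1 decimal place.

T = A_s f_y = 1540 × 420 = 646800 N = 646.8 kN.
Setting C = 0.85 f'_c a b equal to T: a = 646800/(0.85 × 21.1 × 240) = 150.265 mm.
With β₁ = 0.85, c = a/β₁ = 150.265/0.85 = 176.8 mm.

c ≈ 176.8 mm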